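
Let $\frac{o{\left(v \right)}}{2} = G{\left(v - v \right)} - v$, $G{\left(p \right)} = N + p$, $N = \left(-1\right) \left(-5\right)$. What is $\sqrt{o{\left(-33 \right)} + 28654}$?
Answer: $13 \sqrt{170} \approx 169.5$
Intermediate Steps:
$N = 5$
$G{\left(p \right)} = 5 + p$
$o{\left(v \right)} = 10 - 2 v$ ($o{\left(v \right)} = 2 \left(\left(5 + \left(v - v\right)\right) - v\right) = 2 \left(\left(5 + 0\right) - v\right) = 2 \left(5 - v\right) = 10 - 2 v$)
$\sqrt{o{\left(-33 \right)} + 28654} = \sqrt{\left(10 - -66\right) + 28654} = \sqrt{\left(10 + 66\right) + 28654} = \sqrt{76 + 28654} = \sqrt{28730} = 13 \sqrt{170}$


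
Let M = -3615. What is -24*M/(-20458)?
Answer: -43380/10229 ≈ -4.2409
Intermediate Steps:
-24*M/(-20458) = -24*(-3615)/(-20458) = 86760*(-1/20458) = -43380/10229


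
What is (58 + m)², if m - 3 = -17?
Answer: 1936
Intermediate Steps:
m = -14 (m = 3 - 17 = -14)
(58 + m)² = (58 - 14)² = 44² = 1936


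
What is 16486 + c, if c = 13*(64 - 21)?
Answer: 17045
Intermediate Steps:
c = 559 (c = 13*43 = 559)
16486 + c = 16486 + 559 = 17045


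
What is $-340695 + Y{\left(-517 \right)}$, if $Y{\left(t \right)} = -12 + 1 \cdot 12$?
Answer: $-340695$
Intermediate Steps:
$Y{\left(t \right)} = 0$ ($Y{\left(t \right)} = -12 + 12 = 0$)
$-340695 + Y{\left(-517 \right)} = -340695 + 0 = -340695$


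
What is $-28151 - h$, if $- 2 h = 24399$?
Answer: $- \frac{31903}{2} \approx -15952.0$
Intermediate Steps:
$h = - \frac{24399}{2}$ ($h = \left(- \frac{1}{2}\right) 24399 = - \frac{24399}{2} \approx -12200.0$)
$-28151 - h = -28151 - - \frac{24399}{2} = -28151 + \frac{24399}{2} = - \frac{31903}{2}$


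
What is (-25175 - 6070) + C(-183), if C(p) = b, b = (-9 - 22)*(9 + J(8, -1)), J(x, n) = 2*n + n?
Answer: -31431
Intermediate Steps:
J(x, n) = 3*n
b = -186 (b = (-9 - 22)*(9 + 3*(-1)) = -31*(9 - 3) = -31*6 = -186)
C(p) = -186
(-25175 - 6070) + C(-183) = (-25175 - 6070) - 186 = -31245 - 186 = -31431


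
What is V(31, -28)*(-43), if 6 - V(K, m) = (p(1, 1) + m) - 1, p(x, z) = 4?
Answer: -1333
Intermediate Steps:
V(K, m) = 3 - m (V(K, m) = 6 - ((4 + m) - 1) = 6 - (3 + m) = 6 + (-3 - m) = 3 - m)
V(31, -28)*(-43) = (3 - 1*(-28))*(-43) = (3 + 28)*(-43) = 31*(-43) = -1333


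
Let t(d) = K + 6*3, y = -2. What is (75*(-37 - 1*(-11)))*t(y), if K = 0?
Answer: -35100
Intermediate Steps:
t(d) = 18 (t(d) = 0 + 6*3 = 0 + 18 = 18)
(75*(-37 - 1*(-11)))*t(y) = (75*(-37 - 1*(-11)))*18 = (75*(-37 + 11))*18 = (75*(-26))*18 = -1950*18 = -35100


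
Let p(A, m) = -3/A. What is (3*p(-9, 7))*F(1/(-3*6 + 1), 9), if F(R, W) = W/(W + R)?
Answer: 153/152 ≈ 1.0066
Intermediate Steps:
F(R, W) = W/(R + W)
(3*p(-9, 7))*F(1/(-3*6 + 1), 9) = (3*(-3/(-9)))*(9/(1/(-3*6 + 1) + 9)) = (3*(-3*(-⅑)))*(9/(1/(-18 + 1) + 9)) = (3*(⅓))*(9/(1/(-17) + 9)) = 1*(9/(1*(-1/17) + 9)) = 1*(9/(-1/17 + 9)) = 1*(9/(152/17)) = 1*(9*(17/152)) = 1*(153/152) = 153/152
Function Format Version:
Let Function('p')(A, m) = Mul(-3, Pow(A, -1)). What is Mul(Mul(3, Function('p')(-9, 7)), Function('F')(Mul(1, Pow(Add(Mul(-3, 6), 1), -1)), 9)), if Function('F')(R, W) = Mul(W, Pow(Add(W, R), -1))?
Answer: Rational(153, 152) ≈ 1.0066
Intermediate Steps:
Function('F')(R, W) = Mul(W, Pow(Add(R, W), -1))
Mul(Mul(3, Function('p')(-9, 7)), Function('F')(Mul(1, Pow(Add(Mul(-3, 6), 1), -1)), 9)) = Mul(Mul(3, Mul(-3, Pow(-9, -1))), Mul(9, Pow(Add(Mul(1, Pow(Add(Mul(-3, 6), 1), -1)), 9), -1))) = Mul(Mul(3, Mul(-3, Rational(-1, 9))), Mul(9, Pow(Add(Mul(1, Pow(Add(-18, 1), -1)), 9), -1))) = Mul(Mul(3, Rational(1, 3)), Mul(9, Pow(Add(Mul(1, Pow(-17, -1)), 9), -1))) = Mul(1, Mul(9, Pow(Add(Mul(1, Rational(-1, 17)), 9), -1))) = Mul(1, Mul(9, Pow(Add(Rational(-1, 17), 9), -1))) = Mul(1, Mul(9, Pow(Rational(152, 17), -1))) = Mul(1, Mul(9, Rational(17, 152))) = Mul(1, Rational(153, 152)) = Rational(153, 152)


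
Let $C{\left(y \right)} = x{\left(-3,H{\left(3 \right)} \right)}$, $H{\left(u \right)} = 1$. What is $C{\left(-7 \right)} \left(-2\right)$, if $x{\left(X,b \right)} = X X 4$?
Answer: $-72$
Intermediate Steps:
$x{\left(X,b \right)} = 4 X^{2}$ ($x{\left(X,b \right)} = X^{2} \cdot 4 = 4 X^{2}$)
$C{\left(y \right)} = 36$ ($C{\left(y \right)} = 4 \left(-3\right)^{2} = 4 \cdot 9 = 36$)
$C{\left(-7 \right)} \left(-2\right) = 36 \left(-2\right) = -72$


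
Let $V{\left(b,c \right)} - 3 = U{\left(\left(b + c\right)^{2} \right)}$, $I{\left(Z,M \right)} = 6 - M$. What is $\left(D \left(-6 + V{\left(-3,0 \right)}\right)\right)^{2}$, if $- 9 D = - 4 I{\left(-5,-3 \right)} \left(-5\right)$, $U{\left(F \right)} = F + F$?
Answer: $90000$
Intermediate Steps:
$U{\left(F \right)} = 2 F$
$D = -20$ ($D = - \frac{- 4 \left(6 - -3\right) \left(-5\right)}{9} = - \frac{- 4 \left(6 + 3\right) \left(-5\right)}{9} = - \frac{\left(-4\right) 9 \left(-5\right)}{9} = - \frac{\left(-36\right) \left(-5\right)}{9} = \left(- \frac{1}{9}\right) 180 = -20$)
$V{\left(b,c \right)} = 3 + 2 \left(b + c\right)^{2}$
$\left(D \left(-6 + V{\left(-3,0 \right)}\right)\right)^{2} = \left(- 20 \left(-6 + \left(3 + 2 \left(-3 + 0\right)^{2}\right)\right)\right)^{2} = \left(- 20 \left(-6 + \left(3 + 2 \left(-3\right)^{2}\right)\right)\right)^{2} = \left(- 20 \left(-6 + \left(3 + 2 \cdot 9\right)\right)\right)^{2} = \left(- 20 \left(-6 + \left(3 + 18\right)\right)\right)^{2} = \left(- 20 \left(-6 + 21\right)\right)^{2} = \left(\left(-20\right) 15\right)^{2} = \left(-300\right)^{2} = 90000$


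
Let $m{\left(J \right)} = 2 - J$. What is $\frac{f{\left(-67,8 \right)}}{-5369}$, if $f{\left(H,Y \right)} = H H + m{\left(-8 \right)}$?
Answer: $- \frac{4499}{5369} \approx -0.83796$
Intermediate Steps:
$f{\left(H,Y \right)} = 10 + H^{2}$ ($f{\left(H,Y \right)} = H H + \left(2 - -8\right) = H^{2} + \left(2 + 8\right) = H^{2} + 10 = 10 + H^{2}$)
$\frac{f{\left(-67,8 \right)}}{-5369} = \frac{10 + \left(-67\right)^{2}}{-5369} = \left(10 + 4489\right) \left(- \frac{1}{5369}\right) = 4499 \left(- \frac{1}{5369}\right) = - \frac{4499}{5369}$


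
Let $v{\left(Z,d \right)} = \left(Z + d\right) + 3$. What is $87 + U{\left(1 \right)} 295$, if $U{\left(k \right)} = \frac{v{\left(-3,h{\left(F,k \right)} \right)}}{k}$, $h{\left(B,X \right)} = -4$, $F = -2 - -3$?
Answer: $-1093$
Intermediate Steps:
$F = 1$ ($F = -2 + 3 = 1$)
$v{\left(Z,d \right)} = 3 + Z + d$
$U{\left(k \right)} = - \frac{4}{k}$ ($U{\left(k \right)} = \frac{3 - 3 - 4}{k} = - \frac{4}{k}$)
$87 + U{\left(1 \right)} 295 = 87 + - \frac{4}{1} \cdot 295 = 87 + \left(-4\right) 1 \cdot 295 = 87 - 1180 = -1093$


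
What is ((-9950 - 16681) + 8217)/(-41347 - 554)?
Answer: 6138/13967 ≈ 0.43946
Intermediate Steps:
((-9950 - 16681) + 8217)/(-41347 - 554) = (-26631 + 8217)/(-41901) = -18414*(-1/41901) = 6138/13967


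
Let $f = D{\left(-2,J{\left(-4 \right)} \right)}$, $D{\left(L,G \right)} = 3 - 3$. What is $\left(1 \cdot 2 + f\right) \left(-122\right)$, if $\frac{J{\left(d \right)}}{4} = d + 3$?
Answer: $-244$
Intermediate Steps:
$J{\left(d \right)} = 12 + 4 d$ ($J{\left(d \right)} = 4 \left(d + 3\right) = 4 \left(3 + d\right) = 12 + 4 d$)
$D{\left(L,G \right)} = 0$
$f = 0$
$\left(1 \cdot 2 + f\right) \left(-122\right) = \left(1 \cdot 2 + 0\right) \left(-122\right) = \left(2 + 0\right) \left(-122\right) = 2 \left(-122\right) = -244$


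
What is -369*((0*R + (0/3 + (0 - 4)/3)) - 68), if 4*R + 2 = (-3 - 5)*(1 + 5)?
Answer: 25584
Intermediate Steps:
R = -25/2 (R = -1/2 + ((-3 - 5)*(1 + 5))/4 = -1/2 + (-8*6)/4 = -1/2 + (1/4)*(-48) = -1/2 - 12 = -25/2 ≈ -12.500)
-369*((0*R + (0/3 + (0 - 4)/3)) - 68) = -369*((0*(-25/2) + (0/3 + (0 - 4)/3)) - 68) = -369*((0 + (0*(1/3) - 4*1/3)) - 68) = -369*((0 + (0 - 4/3)) - 68) = -369*((0 - 4/3) - 68) = -369*(-4/3 - 68) = -369*(-208/3) = 25584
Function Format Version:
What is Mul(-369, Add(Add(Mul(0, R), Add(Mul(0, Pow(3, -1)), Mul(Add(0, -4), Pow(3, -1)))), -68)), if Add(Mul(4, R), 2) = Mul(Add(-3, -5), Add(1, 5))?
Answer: 25584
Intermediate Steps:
R = Rational(-25, 2) (R = Add(Rational(-1, 2), Mul(Rational(1, 4), Mul(Add(-3, -5), Add(1, 5)))) = Add(Rational(-1, 2), Mul(Rational(1, 4), Mul(-8, 6))) = Add(Rational(-1, 2), Mul(Rational(1, 4), -48)) = Add(Rational(-1, 2), -12) = Rational(-25, 2) ≈ -12.500)
Mul(-369, Add(Add(Mul(0, R), Add(Mul(0, Pow(3, -1)), Mul(Add(0, -4), Pow(3, -1)))), -68)) = Mul(-369, Add(Add(Mul(0, Rational(-25, 2)), Add(Mul(0, Pow(3, -1)), Mul(Add(0, -4), Pow(3, -1)))), -68)) = Mul(-369, Add(Add(0, Add(Mul(0, Rational(1, 3)), Mul(-4, Rational(1, 3)))), -68)) = Mul(-369, Add(Add(0, Add(0, Rational(-4, 3))), -68)) = Mul(-369, Add(Add(0, Rational(-4, 3)), -68)) = Mul(-369, Add(Rational(-4, 3), -68)) = Mul(-369, Rational(-208, 3)) = 25584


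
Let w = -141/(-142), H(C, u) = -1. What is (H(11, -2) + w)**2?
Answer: 1/20164 ≈ 4.9593e-5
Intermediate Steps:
w = 141/142 (w = -141*(-1/142) = 141/142 ≈ 0.99296)
(H(11, -2) + w)**2 = (-1 + 141/142)**2 = (-1/142)**2 = 1/20164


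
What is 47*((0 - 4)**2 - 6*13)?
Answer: -2914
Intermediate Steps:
47*((0 - 4)**2 - 6*13) = 47*((-4)**2 - 78) = 47*(16 - 78) = 47*(-62) = -2914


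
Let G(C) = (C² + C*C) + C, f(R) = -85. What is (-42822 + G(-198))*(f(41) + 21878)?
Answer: 771210684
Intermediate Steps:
G(C) = C + 2*C² (G(C) = (C² + C²) + C = 2*C² + C = C + 2*C²)
(-42822 + G(-198))*(f(41) + 21878) = (-42822 - 198*(1 + 2*(-198)))*(-85 + 21878) = (-42822 - 198*(1 - 396))*21793 = (-42822 - 198*(-395))*21793 = (-42822 + 78210)*21793 = 35388*21793 = 771210684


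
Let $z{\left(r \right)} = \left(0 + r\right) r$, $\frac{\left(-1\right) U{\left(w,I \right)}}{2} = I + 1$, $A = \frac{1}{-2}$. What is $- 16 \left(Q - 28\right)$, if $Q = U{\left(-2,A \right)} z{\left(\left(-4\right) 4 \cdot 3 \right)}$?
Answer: $37312$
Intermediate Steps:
$A = - \frac{1}{2} \approx -0.5$
$U{\left(w,I \right)} = -2 - 2 I$ ($U{\left(w,I \right)} = - 2 \left(I + 1\right) = - 2 \left(1 + I\right) = -2 - 2 I$)
$z{\left(r \right)} = r^{2}$ ($z{\left(r \right)} = r r = r^{2}$)
$Q = -2304$ ($Q = \left(-2 - -1\right) \left(\left(-4\right) 4 \cdot 3\right)^{2} = \left(-2 + 1\right) \left(\left(-16\right) 3\right)^{2} = - \left(-48\right)^{2} = \left(-1\right) 2304 = -2304$)
$- 16 \left(Q - 28\right) = - 16 \left(-2304 - 28\right) = \left(-16\right) \left(-2332\right) = 37312$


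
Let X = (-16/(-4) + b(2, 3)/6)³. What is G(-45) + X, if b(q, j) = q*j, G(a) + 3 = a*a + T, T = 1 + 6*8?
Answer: 2196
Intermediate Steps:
T = 49 (T = 1 + 48 = 49)
G(a) = 46 + a² (G(a) = -3 + (a*a + 49) = -3 + (a² + 49) = -3 + (49 + a²) = 46 + a²)
b(q, j) = j*q
X = 125 (X = (-16/(-4) + (3*2)/6)³ = (-16*(-¼) + 6*(⅙))³ = (4 + 1)³ = 5³ = 125)
G(-45) + X = (46 + (-45)²) + 125 = (46 + 2025) + 125 = 2071 + 125 = 2196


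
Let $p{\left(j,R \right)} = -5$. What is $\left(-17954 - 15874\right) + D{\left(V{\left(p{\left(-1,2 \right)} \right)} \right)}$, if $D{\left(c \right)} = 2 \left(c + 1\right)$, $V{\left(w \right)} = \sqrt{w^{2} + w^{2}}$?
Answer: $-33826 + 10 \sqrt{2} \approx -33812.0$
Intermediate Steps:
$V{\left(w \right)} = \sqrt{2} \sqrt{w^{2}}$ ($V{\left(w \right)} = \sqrt{2 w^{2}} = \sqrt{2} \sqrt{w^{2}}$)
$D{\left(c \right)} = 2 + 2 c$ ($D{\left(c \right)} = 2 \left(1 + c\right) = 2 + 2 c$)
$\left(-17954 - 15874\right) + D{\left(V{\left(p{\left(-1,2 \right)} \right)} \right)} = \left(-17954 - 15874\right) + \left(2 + 2 \sqrt{2} \sqrt{\left(-5\right)^{2}}\right) = -33828 + \left(2 + 2 \sqrt{2} \sqrt{25}\right) = -33828 + \left(2 + 2 \sqrt{2} \cdot 5\right) = -33828 + \left(2 + 2 \cdot 5 \sqrt{2}\right) = -33828 + \left(2 + 10 \sqrt{2}\right) = -33826 + 10 \sqrt{2}$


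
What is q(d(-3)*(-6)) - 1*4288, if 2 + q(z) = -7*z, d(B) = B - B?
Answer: -4290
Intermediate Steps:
d(B) = 0
q(z) = -2 - 7*z
q(d(-3)*(-6)) - 1*4288 = (-2 - 0*(-6)) - 1*4288 = (-2 - 7*0) - 4288 = (-2 + 0) - 4288 = -2 - 4288 = -4290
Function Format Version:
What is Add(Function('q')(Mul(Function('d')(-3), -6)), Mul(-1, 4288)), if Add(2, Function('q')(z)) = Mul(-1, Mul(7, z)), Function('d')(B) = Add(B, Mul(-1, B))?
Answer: -4290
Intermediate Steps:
Function('d')(B) = 0
Function('q')(z) = Add(-2, Mul(-7, z)) (Function('q')(z) = Add(-2, Mul(-1, Mul(7, z))) = Add(-2, Mul(-7, z)))
Add(Function('q')(Mul(Function('d')(-3), -6)), Mul(-1, 4288)) = Add(Add(-2, Mul(-7, Mul(0, -6))), Mul(-1, 4288)) = Add(Add(-2, Mul(-7, 0)), -4288) = Add(Add(-2, 0), -4288) = Add(-2, -4288) = -4290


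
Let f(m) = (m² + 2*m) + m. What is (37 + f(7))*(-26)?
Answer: -2782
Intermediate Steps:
f(m) = m² + 3*m
(37 + f(7))*(-26) = (37 + 7*(3 + 7))*(-26) = (37 + 7*10)*(-26) = (37 + 70)*(-26) = 107*(-26) = -2782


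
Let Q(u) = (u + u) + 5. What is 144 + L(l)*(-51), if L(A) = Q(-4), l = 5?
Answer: 297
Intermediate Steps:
Q(u) = 5 + 2*u (Q(u) = 2*u + 5 = 5 + 2*u)
L(A) = -3 (L(A) = 5 + 2*(-4) = 5 - 8 = -3)
144 + L(l)*(-51) = 144 - 3*(-51) = 144 + 153 = 297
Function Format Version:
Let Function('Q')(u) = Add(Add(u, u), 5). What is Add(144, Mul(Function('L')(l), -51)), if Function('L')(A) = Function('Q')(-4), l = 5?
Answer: 297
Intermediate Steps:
Function('Q')(u) = Add(5, Mul(2, u)) (Function('Q')(u) = Add(Mul(2, u), 5) = Add(5, Mul(2, u)))
Function('L')(A) = -3 (Function('L')(A) = Add(5, Mul(2, -4)) = Add(5, -8) = -3)
Add(144, Mul(Function('L')(l), -51)) = Add(144, Mul(-3, -51)) = Add(144, 153) = 297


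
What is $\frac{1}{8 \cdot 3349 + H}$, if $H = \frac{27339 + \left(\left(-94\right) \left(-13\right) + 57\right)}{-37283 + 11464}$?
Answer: $\frac{25819}{691714030} \approx 3.7326 \cdot 10^{-5}$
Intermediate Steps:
$H = - \frac{28618}{25819}$ ($H = \frac{27339 + \left(1222 + 57\right)}{-25819} = \left(27339 + 1279\right) \left(- \frac{1}{25819}\right) = 28618 \left(- \frac{1}{25819}\right) = - \frac{28618}{25819} \approx -1.1084$)
$\frac{1}{8 \cdot 3349 + H} = \frac{1}{8 \cdot 3349 - \frac{28618}{25819}} = \frac{1}{26792 - \frac{28618}{25819}} = \frac{1}{\frac{691714030}{25819}} = \frac{25819}{691714030}$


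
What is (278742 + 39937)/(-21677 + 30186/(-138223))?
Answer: -44048767417/2996290157 ≈ -14.701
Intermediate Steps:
(278742 + 39937)/(-21677 + 30186/(-138223)) = 318679/(-21677 + 30186*(-1/138223)) = 318679/(-21677 - 30186/138223) = 318679/(-2996290157/138223) = 318679*(-138223/2996290157) = -44048767417/2996290157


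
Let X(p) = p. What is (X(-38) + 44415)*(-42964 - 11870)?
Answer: -2433368418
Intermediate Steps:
(X(-38) + 44415)*(-42964 - 11870) = (-38 + 44415)*(-42964 - 11870) = 44377*(-54834) = -2433368418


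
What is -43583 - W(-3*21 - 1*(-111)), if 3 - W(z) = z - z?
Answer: -43586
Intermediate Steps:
W(z) = 3 (W(z) = 3 - (z - z) = 3 - 1*0 = 3 + 0 = 3)
-43583 - W(-3*21 - 1*(-111)) = -43583 - 1*3 = -43583 - 3 = -43586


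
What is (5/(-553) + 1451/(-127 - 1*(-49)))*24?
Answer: -3211172/7189 ≈ -446.68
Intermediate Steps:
(5/(-553) + 1451/(-127 - 1*(-49)))*24 = (5*(-1/553) + 1451/(-127 + 49))*24 = (-5/553 + 1451/(-78))*24 = (-5/553 + 1451*(-1/78))*24 = (-5/553 - 1451/78)*24 = -802793/43134*24 = -3211172/7189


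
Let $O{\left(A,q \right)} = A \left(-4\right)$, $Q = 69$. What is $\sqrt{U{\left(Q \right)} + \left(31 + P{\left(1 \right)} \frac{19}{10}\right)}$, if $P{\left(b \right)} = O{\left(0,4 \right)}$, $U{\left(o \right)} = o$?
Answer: $10$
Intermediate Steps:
$O{\left(A,q \right)} = - 4 A$
$P{\left(b \right)} = 0$ ($P{\left(b \right)} = \left(-4\right) 0 = 0$)
$\sqrt{U{\left(Q \right)} + \left(31 + P{\left(1 \right)} \frac{19}{10}\right)} = \sqrt{69 + \left(31 + 0 \cdot \frac{19}{10}\right)} = \sqrt{69 + \left(31 + 0\right)} = \sqrt{69 + 31} = \sqrt{100} = 10$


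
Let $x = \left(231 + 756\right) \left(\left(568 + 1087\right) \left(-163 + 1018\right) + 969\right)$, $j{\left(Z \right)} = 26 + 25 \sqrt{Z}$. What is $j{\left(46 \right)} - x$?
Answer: $-1397586052 + 25 \sqrt{46} \approx -1.3976 \cdot 10^{9}$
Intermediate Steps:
$x = 1397586078$ ($x = 987 \left(1655 \cdot 855 + 969\right) = 987 \left(1415025 + 969\right) = 987 \cdot 1415994 = 1397586078$)
$j{\left(46 \right)} - x = \left(26 + 25 \sqrt{46}\right) - 1397586078 = -1397586052 + 25 \sqrt{46}$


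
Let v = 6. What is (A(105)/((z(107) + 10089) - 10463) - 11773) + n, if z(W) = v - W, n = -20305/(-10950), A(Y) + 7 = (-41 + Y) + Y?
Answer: -2449057811/208050 ≈ -11771.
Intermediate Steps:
A(Y) = -48 + 2*Y (A(Y) = -7 + ((-41 + Y) + Y) = -7 + (-41 + 2*Y) = -48 + 2*Y)
n = 4061/2190 (n = -20305*(-1/10950) = 4061/2190 ≈ 1.8543)
z(W) = 6 - W
(A(105)/((z(107) + 10089) - 10463) - 11773) + n = ((-48 + 2*105)/(((6 - 1*107) + 10089) - 10463) - 11773) + 4061/2190 = ((-48 + 210)/(((6 - 107) + 10089) - 10463) - 11773) + 4061/2190 = (162/((-101 + 10089) - 10463) - 11773) + 4061/2190 = (162/(9988 - 10463) - 11773) + 4061/2190 = (162/(-475) - 11773) + 4061/2190 = (162*(-1/475) - 11773) + 4061/2190 = (-162/475 - 11773) + 4061/2190 = -5592337/475 + 4061/2190 = -2449057811/208050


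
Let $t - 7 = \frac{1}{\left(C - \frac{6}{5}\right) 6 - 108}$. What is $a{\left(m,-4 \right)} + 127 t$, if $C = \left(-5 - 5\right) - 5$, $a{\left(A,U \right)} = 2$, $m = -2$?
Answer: $\frac{913531}{1026} \approx 890.38$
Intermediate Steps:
$C = -15$ ($C = -10 - 5 = -15$)
$t = \frac{7177}{1026}$ ($t = 7 + \frac{1}{\left(-15 - \frac{6}{5}\right) 6 - 108} = 7 + \frac{1}{\left(- \frac{81}{5}\right) 6 - 108} = 7 + \frac{1}{- \frac{486}{5} - 108} = 7 + \frac{1}{- \frac{1026}{5}} = 7 - \frac{5}{1026} = \frac{7177}{1026} \approx 6.9951$)
$a{\left(m,-4 \right)} + 127 t = 2 + 127 \cdot \frac{7177}{1026} = 2 + \frac{911479}{1026} = \frac{913531}{1026}$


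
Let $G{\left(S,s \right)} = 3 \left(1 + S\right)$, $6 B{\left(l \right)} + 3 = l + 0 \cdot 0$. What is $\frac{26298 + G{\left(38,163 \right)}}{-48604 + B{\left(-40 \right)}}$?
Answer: $- \frac{158490}{291667} \approx -0.54339$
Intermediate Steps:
$B{\left(l \right)} = - \frac{1}{2} + \frac{l}{6}$ ($B{\left(l \right)} = - \frac{1}{2} + \frac{l + 0 \cdot 0}{6} = - \frac{1}{2} + \frac{l + 0}{6} = - \frac{1}{2} + \frac{l}{6}$)
$G{\left(S,s \right)} = 3 + 3 S$
$\frac{26298 + G{\left(38,163 \right)}}{-48604 + B{\left(-40 \right)}} = \frac{26298 + \left(3 + 3 \cdot 38\right)}{-48604 + \left(- \frac{1}{2} + \frac{1}{6} \left(-40\right)\right)} = \frac{26298 + \left(3 + 114\right)}{-48604 - \frac{43}{6}} = \frac{26298 + 117}{-48604 - \frac{43}{6}} = \frac{26415}{- \frac{291667}{6}} = 26415 \left(- \frac{6}{291667}\right) = - \frac{158490}{291667}$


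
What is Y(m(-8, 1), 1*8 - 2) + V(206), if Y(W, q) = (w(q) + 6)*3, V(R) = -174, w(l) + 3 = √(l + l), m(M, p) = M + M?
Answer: -165 + 6*√3 ≈ -154.61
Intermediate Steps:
m(M, p) = 2*M
w(l) = -3 + √2*√l (w(l) = -3 + √(l + l) = -3 + √(2*l) = -3 + √2*√l)
Y(W, q) = 9 + 3*√2*√q (Y(W, q) = ((-3 + √2*√q) + 6)*3 = (3 + √2*√q)*3 = 9 + 3*√2*√q)
Y(m(-8, 1), 1*8 - 2) + V(206) = (9 + 3*√2*√(1*8 - 2)) - 174 = (9 + 3*√2*√(8 - 2)) - 174 = (9 + 3*√2*√6) - 174 = (9 + 6*√3) - 174 = -165 + 6*√3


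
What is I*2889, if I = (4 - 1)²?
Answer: 26001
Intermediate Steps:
I = 9 (I = 3² = 9)
I*2889 = 9*2889 = 26001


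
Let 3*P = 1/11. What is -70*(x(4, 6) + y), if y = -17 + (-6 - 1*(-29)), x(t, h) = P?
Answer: -13930/33 ≈ -422.12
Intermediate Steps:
P = 1/33 (P = (⅓)/11 = (⅓)*(1/11) = 1/33 ≈ 0.030303)
x(t, h) = 1/33
y = 6 (y = -17 + (-6 + 29) = -17 + 23 = 6)
-70*(x(4, 6) + y) = -70*(1/33 + 6) = -70*199/33 = -13930/33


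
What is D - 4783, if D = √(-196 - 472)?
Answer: -4783 + 2*I*√167 ≈ -4783.0 + 25.846*I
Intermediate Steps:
D = 2*I*√167 (D = √(-668) = 2*I*√167 ≈ 25.846*I)
D - 4783 = 2*I*√167 - 4783 = -4783 + 2*I*√167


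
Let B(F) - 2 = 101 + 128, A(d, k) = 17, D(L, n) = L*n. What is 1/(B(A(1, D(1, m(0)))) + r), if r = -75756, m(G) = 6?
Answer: -1/75525 ≈ -1.3241e-5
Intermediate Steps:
B(F) = 231 (B(F) = 2 + (101 + 128) = 2 + 229 = 231)
1/(B(A(1, D(1, m(0)))) + r) = 1/(231 - 75756) = 1/(-75525) = -1/75525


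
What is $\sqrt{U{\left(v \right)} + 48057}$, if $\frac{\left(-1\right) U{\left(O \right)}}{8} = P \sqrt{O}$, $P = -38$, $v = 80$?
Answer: $\sqrt{48057 + 1216 \sqrt{5}} \approx 225.34$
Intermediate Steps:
$U{\left(O \right)} = 304 \sqrt{O}$ ($U{\left(O \right)} = - 8 \left(- 38 \sqrt{O}\right) = 304 \sqrt{O}$)
$\sqrt{U{\left(v \right)} + 48057} = \sqrt{304 \sqrt{80} + 48057} = \sqrt{304 \cdot 4 \sqrt{5} + 48057} = \sqrt{1216 \sqrt{5} + 48057} = \sqrt{48057 + 1216 \sqrt{5}}$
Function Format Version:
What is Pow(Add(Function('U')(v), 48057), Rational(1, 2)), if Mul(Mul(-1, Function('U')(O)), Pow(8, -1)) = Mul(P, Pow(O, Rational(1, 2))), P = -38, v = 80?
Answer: Pow(Add(48057, Mul(1216, Pow(5, Rational(1, 2)))), Rational(1, 2)) ≈ 225.34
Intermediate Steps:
Function('U')(O) = Mul(304, Pow(O, Rational(1, 2))) (Function('U')(O) = Mul(-8, Mul(-38, Pow(O, Rational(1, 2)))) = Mul(304, Pow(O, Rational(1, 2))))
Pow(Add(Function('U')(v), 48057), Rational(1, 2)) = Pow(Add(Mul(304, Pow(80, Rational(1, 2))), 48057), Rational(1, 2)) = Pow(Add(Mul(304, Mul(4, Pow(5, Rational(1, 2)))), 48057), Rational(1, 2)) = Pow(Add(Mul(1216, Pow(5, Rational(1, 2))), 48057), Rational(1, 2)) = Pow(Add(48057, Mul(1216, Pow(5, Rational(1, 2)))), Rational(1, 2))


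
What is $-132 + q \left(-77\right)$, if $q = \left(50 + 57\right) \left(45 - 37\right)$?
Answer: $-66044$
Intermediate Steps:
$q = 856$ ($q = 107 \cdot 8 = 856$)
$-132 + q \left(-77\right) = -132 + 856 \left(-77\right) = -132 - 65912 = -66044$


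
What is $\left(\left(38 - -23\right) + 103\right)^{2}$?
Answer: $26896$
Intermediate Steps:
$\left(\left(38 - -23\right) + 103\right)^{2} = \left(\left(38 + 23\right) + 103\right)^{2} = \left(61 + 103\right)^{2} = 164^{2} = 26896$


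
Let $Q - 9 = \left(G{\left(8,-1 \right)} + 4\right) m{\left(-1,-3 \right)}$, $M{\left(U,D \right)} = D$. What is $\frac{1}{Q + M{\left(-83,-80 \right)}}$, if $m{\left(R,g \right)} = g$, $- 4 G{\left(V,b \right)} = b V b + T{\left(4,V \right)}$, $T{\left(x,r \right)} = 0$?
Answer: $- \frac{1}{77} \approx -0.012987$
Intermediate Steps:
$G{\left(V,b \right)} = - \frac{V b^{2}}{4}$ ($G{\left(V,b \right)} = - \frac{b V b + 0}{4} = - \frac{V b b + 0}{4} = - \frac{V b^{2} + 0}{4} = - \frac{V b^{2}}{4}$)
$Q = 3$ ($Q = 9 + \left(\left(- \frac{1}{4}\right) 8 \left(-1\right)^{2} + 4\right) \left(-3\right) = 9 + \left(\left(- \frac{1}{4}\right) 8 \cdot 1 + 4\right) \left(-3\right) = 9 + \left(-2 + 4\right) \left(-3\right) = 9 + 2 \left(-3\right) = 9 - 6 = 3$)
$\frac{1}{Q + M{\left(-83,-80 \right)}} = \frac{1}{3 - 80} = \frac{1}{-77} = - \frac{1}{77}$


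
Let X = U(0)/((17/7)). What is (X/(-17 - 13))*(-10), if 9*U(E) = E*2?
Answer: 0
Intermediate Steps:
U(E) = 2*E/9 (U(E) = (E*2)/9 = (2*E)/9 = 2*E/9)
X = 0 (X = ((2/9)*0)/((17/7)) = 0/((17*(⅐))) = 0/(17/7) = 0*(7/17) = 0)
(X/(-17 - 13))*(-10) = (0/(-17 - 13))*(-10) = (0/(-30))*(-10) = -1/30*0*(-10) = 0*(-10) = 0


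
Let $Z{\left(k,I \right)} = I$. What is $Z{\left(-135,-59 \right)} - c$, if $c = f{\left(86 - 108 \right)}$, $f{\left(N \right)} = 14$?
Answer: $-73$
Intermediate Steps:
$c = 14$
$Z{\left(-135,-59 \right)} - c = -59 - 14 = -73$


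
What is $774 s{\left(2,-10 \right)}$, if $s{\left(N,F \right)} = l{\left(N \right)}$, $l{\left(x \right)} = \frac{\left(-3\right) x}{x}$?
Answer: $-2322$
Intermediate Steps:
$l{\left(x \right)} = -3$
$s{\left(N,F \right)} = -3$
$774 s{\left(2,-10 \right)} = 774 \left(-3\right) = -2322$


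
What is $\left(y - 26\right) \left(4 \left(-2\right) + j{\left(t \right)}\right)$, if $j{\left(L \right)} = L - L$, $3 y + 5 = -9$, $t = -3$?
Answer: $\frac{736}{3} \approx 245.33$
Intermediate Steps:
$y = - \frac{14}{3}$ ($y = - \frac{5}{3} + \frac{1}{3} \left(-9\right) = - \frac{5}{3} - 3 = - \frac{14}{3} \approx -4.6667$)
$j{\left(L \right)} = 0$
$\left(y - 26\right) \left(4 \left(-2\right) + j{\left(t \right)}\right) = \left(- \frac{14}{3} - 26\right) \left(4 \left(-2\right) + 0\right) = - \frac{92 \left(-8 + 0\right)}{3} = \left(- \frac{92}{3}\right) \left(-8\right) = \frac{736}{3}$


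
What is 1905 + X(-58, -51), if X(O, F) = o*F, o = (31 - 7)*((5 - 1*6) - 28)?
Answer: 37401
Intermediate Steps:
o = -696 (o = 24*((5 - 6) - 28) = 24*(-1 - 28) = 24*(-29) = -696)
X(O, F) = -696*F
1905 + X(-58, -51) = 1905 - 696*(-51) = 1905 + 35496 = 37401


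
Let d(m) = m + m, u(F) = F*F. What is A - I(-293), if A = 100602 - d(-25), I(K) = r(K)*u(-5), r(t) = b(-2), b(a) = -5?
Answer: 100777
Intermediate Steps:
r(t) = -5
u(F) = F**2
d(m) = 2*m
I(K) = -125 (I(K) = -5*(-5)**2 = -5*25 = -125)
A = 100652 (A = 100602 - 2*(-25) = 100602 - 1*(-50) = 100602 + 50 = 100652)
A - I(-293) = 100652 - 1*(-125) = 100652 + 125 = 100777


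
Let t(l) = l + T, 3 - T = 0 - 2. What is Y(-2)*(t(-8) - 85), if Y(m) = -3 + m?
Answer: 440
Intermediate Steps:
T = 5 (T = 3 - (0 - 2) = 3 - 1*(-2) = 3 + 2 = 5)
t(l) = 5 + l (t(l) = l + 5 = 5 + l)
Y(-2)*(t(-8) - 85) = (-3 - 2)*((5 - 8) - 85) = -5*(-3 - 85) = -5*(-88) = 440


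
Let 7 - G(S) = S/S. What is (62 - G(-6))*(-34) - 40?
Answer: -1944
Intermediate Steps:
G(S) = 6 (G(S) = 7 - S/S = 7 - 1*1 = 7 - 1 = 6)
(62 - G(-6))*(-34) - 40 = (62 - 1*6)*(-34) - 40 = (62 - 6)*(-34) - 40 = 56*(-34) - 40 = -1904 - 40 = -1944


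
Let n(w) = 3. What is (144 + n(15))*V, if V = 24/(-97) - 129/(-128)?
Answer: 1387827/12416 ≈ 111.78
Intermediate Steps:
V = 9441/12416 (V = 24*(-1/97) - 129*(-1/128) = -24/97 + 129/128 = 9441/12416 ≈ 0.76039)
(144 + n(15))*V = (144 + 3)*(9441/12416) = 147*(9441/12416) = 1387827/12416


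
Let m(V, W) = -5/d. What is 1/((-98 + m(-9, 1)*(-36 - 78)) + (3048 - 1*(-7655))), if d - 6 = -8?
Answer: 1/10320 ≈ 9.6899e-5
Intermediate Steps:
d = -2 (d = 6 - 8 = -2)
m(V, W) = 5/2 (m(V, W) = -5/(-2) = -5*(-1/2) = 5/2)
1/((-98 + m(-9, 1)*(-36 - 78)) + (3048 - 1*(-7655))) = 1/((-98 + 5*(-36 - 78)/2) + (3048 - 1*(-7655))) = 1/((-98 + (5/2)*(-114)) + (3048 + 7655)) = 1/((-98 - 285) + 10703) = 1/(-383 + 10703) = 1/10320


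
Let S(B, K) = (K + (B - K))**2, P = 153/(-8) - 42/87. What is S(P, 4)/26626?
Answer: 20693401/1433117824 ≈ 0.014439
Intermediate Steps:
P = -4549/232 (P = 153*(-1/8) - 42*1/87 = -153/8 - 14/29 = -4549/232 ≈ -19.608)
S(B, K) = B**2
S(P, 4)/26626 = (-4549/232)**2/26626 = (20693401/53824)*(1/26626) = 20693401/1433117824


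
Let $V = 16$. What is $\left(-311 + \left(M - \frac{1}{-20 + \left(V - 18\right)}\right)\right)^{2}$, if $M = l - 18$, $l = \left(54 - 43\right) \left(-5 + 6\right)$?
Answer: $\frac{48930025}{484} \approx 1.011 \cdot 10^{5}$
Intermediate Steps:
$l = 11$ ($l = 11 \cdot 1 = 11$)
$M = -7$ ($M = 11 - 18 = -7$)
$\left(-311 + \left(M - \frac{1}{-20 + \left(V - 18\right)}\right)\right)^{2} = \left(-311 - \left(7 + \frac{1}{-20 + \left(16 - 18\right)}\right)\right)^{2} = \left(-311 - \left(7 + \frac{1}{-20 - 2}\right)\right)^{2} = \left(-311 - \frac{153}{22}\right)^{2} = \left(- \frac{6995}{22}\right)^{2} = \frac{48930025}{484}$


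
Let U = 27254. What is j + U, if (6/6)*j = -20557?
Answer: 6697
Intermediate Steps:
j = -20557
j + U = -20557 + 27254 = 6697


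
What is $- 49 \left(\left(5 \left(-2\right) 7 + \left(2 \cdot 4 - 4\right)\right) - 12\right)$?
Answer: $3822$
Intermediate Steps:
$- 49 \left(\left(5 \left(-2\right) 7 + \left(2 \cdot 4 - 4\right)\right) - 12\right) = - 49 \left(\left(\left(-10\right) 7 + \left(8 - 4\right)\right) - 12\right) = - 49 \left(\left(-70 + 4\right) - 12\right) = - 49 \left(-66 - 12\right) = \left(-49\right) \left(-78\right) = 3822$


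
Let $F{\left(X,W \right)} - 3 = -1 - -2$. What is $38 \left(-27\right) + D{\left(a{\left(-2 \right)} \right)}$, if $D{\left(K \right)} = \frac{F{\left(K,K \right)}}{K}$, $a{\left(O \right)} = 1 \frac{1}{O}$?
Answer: $-1034$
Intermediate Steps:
$F{\left(X,W \right)} = 4$ ($F{\left(X,W \right)} = 3 - -1 = 3 + \left(-1 + 2\right) = 3 + 1 = 4$)
$a{\left(O \right)} = \frac{1}{O}$
$D{\left(K \right)} = \frac{4}{K}$
$38 \left(-27\right) + D{\left(a{\left(-2 \right)} \right)} = 38 \left(-27\right) + \frac{4}{\frac{1}{-2}} = -1026 + \frac{4}{- \frac{1}{2}} = -1026 + 4 \left(-2\right) = -1026 - 8 = -1034$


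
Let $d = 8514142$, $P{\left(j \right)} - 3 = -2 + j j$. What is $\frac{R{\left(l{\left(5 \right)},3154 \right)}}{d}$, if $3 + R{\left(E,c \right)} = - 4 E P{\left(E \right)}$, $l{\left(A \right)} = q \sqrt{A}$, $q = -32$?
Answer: $- \frac{3}{8514142} + \frac{327744 \sqrt{5}}{4257071} \approx 0.17215$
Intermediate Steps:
$P{\left(j \right)} = 1 + j^{2}$ ($P{\left(j \right)} = 3 + \left(-2 + j j\right) = 3 + \left(-2 + j^{2}\right) = 1 + j^{2}$)
$l{\left(A \right)} = - 32 \sqrt{A}$
$R{\left(E,c \right)} = -3 - 4 E \left(1 + E^{2}\right)$ ($R{\left(E,c \right)} = -3 + - 4 E \left(1 + E^{2}\right) = -3 - 4 E \left(1 + E^{2}\right)$)
$\frac{R{\left(l{\left(5 \right)},3154 \right)}}{d} = \frac{-3 - 4 \left(- 32 \sqrt{5}\right) \left(1 + \left(- 32 \sqrt{5}\right)^{2}\right)}{8514142} = \left(-3 - 4 \left(- 32 \sqrt{5}\right) \left(1 + 5120\right)\right) \frac{1}{8514142} = \left(-3 - 4 \left(- 32 \sqrt{5}\right) 5121\right) \frac{1}{8514142} = \left(-3 + 655488 \sqrt{5}\right) \frac{1}{8514142} = - \frac{3}{8514142} + \frac{327744 \sqrt{5}}{4257071}$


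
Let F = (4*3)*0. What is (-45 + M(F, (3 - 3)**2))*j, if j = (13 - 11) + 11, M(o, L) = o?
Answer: -585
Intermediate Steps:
F = 0 (F = 12*0 = 0)
j = 13 (j = 2 + 11 = 13)
(-45 + M(F, (3 - 3)**2))*j = (-45 + 0)*13 = -45*13 = -585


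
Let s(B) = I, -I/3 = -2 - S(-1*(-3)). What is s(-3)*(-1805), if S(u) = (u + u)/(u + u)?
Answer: -16245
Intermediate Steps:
S(u) = 1 (S(u) = (2*u)/((2*u)) = (2*u)*(1/(2*u)) = 1)
I = 9 (I = -3*(-2 - 1*1) = -3*(-2 - 1) = -3*(-3) = 9)
s(B) = 9
s(-3)*(-1805) = 9*(-1805) = -16245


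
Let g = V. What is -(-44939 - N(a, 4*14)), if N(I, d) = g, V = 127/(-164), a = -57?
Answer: 7369869/164 ≈ 44938.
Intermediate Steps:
V = -127/164 (V = 127*(-1/164) = -127/164 ≈ -0.77439)
g = -127/164 ≈ -0.77439
N(I, d) = -127/164
-(-44939 - N(a, 4*14)) = -(-44939 - 1*(-127/164)) = -(-44939 + 127/164) = -1*(-7369869/164) = 7369869/164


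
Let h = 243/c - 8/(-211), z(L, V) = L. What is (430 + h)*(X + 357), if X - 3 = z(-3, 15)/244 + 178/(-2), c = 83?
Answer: 501364267767/4273172 ≈ 1.1733e+5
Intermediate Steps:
X = -20987/244 (X = 3 + (-3/244 + 178/(-2)) = 3 + (-3*1/244 + 178*(-½)) = 3 + (-3/244 - 89) = 3 - 21719/244 = -20987/244 ≈ -86.012)
h = 51937/17513 (h = 243/83 - 8/(-211) = 243*(1/83) - 8*(-1/211) = 243/83 + 8/211 = 51937/17513 ≈ 2.9656)
(430 + h)*(X + 357) = (430 + 51937/17513)*(-20987/244 + 357) = (7582527/17513)*(66121/244) = 501364267767/4273172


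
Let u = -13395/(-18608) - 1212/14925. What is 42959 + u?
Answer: 3976979955693/92574800 ≈ 42960.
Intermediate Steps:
u = 59122493/92574800 (u = -13395*(-1/18608) - 1212*1/14925 = 13395/18608 - 404/4975 = 59122493/92574800 ≈ 0.63865)
42959 + u = 42959 + 59122493/92574800 = 3976979955693/92574800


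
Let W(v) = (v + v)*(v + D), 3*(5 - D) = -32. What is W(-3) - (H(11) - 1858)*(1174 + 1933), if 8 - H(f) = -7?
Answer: 5726125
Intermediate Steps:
D = 47/3 (D = 5 - 1/3*(-32) = 5 + 32/3 = 47/3 ≈ 15.667)
H(f) = 15 (H(f) = 8 - 1*(-7) = 8 + 7 = 15)
W(v) = 2*v*(47/3 + v) (W(v) = (v + v)*(v + 47/3) = (2*v)*(47/3 + v) = 2*v*(47/3 + v))
W(-3) - (H(11) - 1858)*(1174 + 1933) = (2/3)*(-3)*(47 + 3*(-3)) - (15 - 1858)*(1174 + 1933) = (2/3)*(-3)*(47 - 9) - (-1843)*3107 = (2/3)*(-3)*38 - 1*(-5726201) = -76 + 5726201 = 5726125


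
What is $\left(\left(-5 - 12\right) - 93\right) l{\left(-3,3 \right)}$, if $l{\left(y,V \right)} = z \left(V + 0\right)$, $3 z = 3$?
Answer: $-330$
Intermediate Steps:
$z = 1$ ($z = \frac{1}{3} \cdot 3 = 1$)
$l{\left(y,V \right)} = V$ ($l{\left(y,V \right)} = 1 \left(V + 0\right) = 1 V = V$)
$\left(\left(-5 - 12\right) - 93\right) l{\left(-3,3 \right)} = \left(\left(-5 - 12\right) - 93\right) 3 = \left(-17 - 93\right) 3 = \left(-110\right) 3 = -330$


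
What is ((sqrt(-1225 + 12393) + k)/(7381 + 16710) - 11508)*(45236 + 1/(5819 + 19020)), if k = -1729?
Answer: -311512653767673785/598396349 + 4494468020*sqrt(698)/598396349 ≈ -5.2058e+8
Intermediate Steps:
((sqrt(-1225 + 12393) + k)/(7381 + 16710) - 11508)*(45236 + 1/(5819 + 19020)) = ((sqrt(-1225 + 12393) - 1729)/(7381 + 16710) - 11508)*(45236 + 1/(5819 + 19020)) = ((sqrt(11168) - 1729)/24091 - 11508)*(45236 + 1/24839) = ((4*sqrt(698) - 1729)*(1/24091) - 11508)*(45236 + 1/24839) = ((-1729 + 4*sqrt(698))*(1/24091) - 11508)*(1123617005/24839) = ((-1729/24091 + 4*sqrt(698)/24091) - 11508)*(1123617005/24839) = (-277240957/24091 + 4*sqrt(698)/24091)*(1123617005/24839) = -311512653767673785/598396349 + 4494468020*sqrt(698)/598396349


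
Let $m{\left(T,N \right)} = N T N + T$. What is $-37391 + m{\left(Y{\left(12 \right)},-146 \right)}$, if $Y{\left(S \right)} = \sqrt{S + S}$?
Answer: $-37391 + 42634 \sqrt{6} \approx 67041.0$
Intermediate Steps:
$Y{\left(S \right)} = \sqrt{2} \sqrt{S}$ ($Y{\left(S \right)} = \sqrt{2 S} = \sqrt{2} \sqrt{S}$)
$m{\left(T,N \right)} = T + T N^{2}$ ($m{\left(T,N \right)} = T N^{2} + T = T + T N^{2}$)
$-37391 + m{\left(Y{\left(12 \right)},-146 \right)} = -37391 + \sqrt{2} \sqrt{12} \left(1 + \left(-146\right)^{2}\right) = -37391 + \sqrt{2} \cdot 2 \sqrt{3} \left(1 + 21316\right) = -37391 + 2 \sqrt{6} \cdot 21317 = -37391 + 42634 \sqrt{6}$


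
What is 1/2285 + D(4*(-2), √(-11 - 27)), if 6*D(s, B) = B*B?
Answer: -43412/6855 ≈ -6.3329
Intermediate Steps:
D(s, B) = B²/6 (D(s, B) = (B*B)/6 = B²/6)
1/2285 + D(4*(-2), √(-11 - 27)) = 1/2285 + (√(-11 - 27))²/6 = 1/2285 + (√(-38))²/6 = 1/2285 + (I*√38)²/6 = 1/2285 + (⅙)*(-38) = 1/2285 - 19/3 = -43412/6855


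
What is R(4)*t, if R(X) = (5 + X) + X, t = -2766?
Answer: -35958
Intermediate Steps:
R(X) = 5 + 2*X
R(4)*t = (5 + 2*4)*(-2766) = (5 + 8)*(-2766) = 13*(-2766) = -35958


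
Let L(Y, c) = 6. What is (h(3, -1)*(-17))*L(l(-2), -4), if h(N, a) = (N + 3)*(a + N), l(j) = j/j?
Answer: -1224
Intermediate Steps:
l(j) = 1
h(N, a) = (3 + N)*(N + a)
(h(3, -1)*(-17))*L(l(-2), -4) = ((3² + 3*3 + 3*(-1) + 3*(-1))*(-17))*6 = ((9 + 9 - 3 - 3)*(-17))*6 = (12*(-17))*6 = -204*6 = -1224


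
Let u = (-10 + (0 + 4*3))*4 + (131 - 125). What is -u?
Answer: -14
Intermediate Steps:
u = 14 (u = (-10 + (0 + 12))*4 + 6 = (-10 + 12)*4 + 6 = 2*4 + 6 = 8 + 6 = 14)
-u = -1*14 = -14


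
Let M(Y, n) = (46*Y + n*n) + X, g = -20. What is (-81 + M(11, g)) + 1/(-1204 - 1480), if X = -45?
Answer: 2093519/2684 ≈ 780.00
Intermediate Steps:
M(Y, n) = -45 + n² + 46*Y (M(Y, n) = (46*Y + n*n) - 45 = (46*Y + n²) - 45 = (n² + 46*Y) - 45 = -45 + n² + 46*Y)
(-81 + M(11, g)) + 1/(-1204 - 1480) = (-81 + (-45 + (-20)² + 46*11)) + 1/(-1204 - 1480) = (-81 + (-45 + 400 + 506)) + 1/(-2684) = (-81 + 861) - 1/2684 = 780 - 1/2684 = 2093519/2684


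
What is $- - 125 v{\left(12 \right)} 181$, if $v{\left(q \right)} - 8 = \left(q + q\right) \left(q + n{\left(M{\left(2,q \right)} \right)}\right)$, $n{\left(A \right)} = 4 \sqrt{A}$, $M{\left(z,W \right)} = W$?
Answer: $6697000 + 4344000 \sqrt{3} \approx 1.4221 \cdot 10^{7}$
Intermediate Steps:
$v{\left(q \right)} = 8 + 2 q \left(q + 4 \sqrt{q}\right)$ ($v{\left(q \right)} = 8 + \left(q + q\right) \left(q + 4 \sqrt{q}\right) = 8 + 2 q \left(q + 4 \sqrt{q}\right)$)
$- - 125 v{\left(12 \right)} 181 = - - 125 \left(8 + 2 \cdot 12^{2} + 8 \cdot 12^{\frac{3}{2}}\right) 181 = - - 125 \left(8 + 2 \cdot 144 + 8 \cdot 24 \sqrt{3}\right) 181 = - - 125 \left(8 + 288 + 192 \sqrt{3}\right) 181 = - - 125 \left(296 + 192 \sqrt{3}\right) 181 = - \left(-37000 - 24000 \sqrt{3}\right) 181 = - (-6697000 - 4344000 \sqrt{3}) = 6697000 + 4344000 \sqrt{3}$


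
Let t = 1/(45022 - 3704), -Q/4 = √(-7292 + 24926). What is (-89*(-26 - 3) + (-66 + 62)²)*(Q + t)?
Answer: 2597/41318 - 10388*√17634 ≈ -1.3795e+6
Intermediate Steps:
Q = -4*√17634 (Q = -4*√(-7292 + 24926) = -4*√17634 ≈ -531.17)
t = 1/41318 ≈ 2.4203e-5
(-89*(-26 - 3) + (-66 + 62)²)*(Q + t) = (-89*(-26 - 3) + (-66 + 62)²)*(-4*√17634 + 1/41318) = (-89*(-29) + (-4)²)*(1/41318 - 4*√17634) = (2581 + 16)*(1/41318 - 4*√17634) = 2597*(1/41318 - 4*√17634) = 2597/41318 - 10388*√17634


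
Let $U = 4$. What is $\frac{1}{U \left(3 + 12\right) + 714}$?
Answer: $\frac{1}{774} \approx 0.001292$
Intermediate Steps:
$\frac{1}{U \left(3 + 12\right) + 714} = \frac{1}{4 \left(3 + 12\right) + 714} = \frac{1}{4 \cdot 15 + 714} = \frac{1}{60 + 714} = \frac{1}{774}$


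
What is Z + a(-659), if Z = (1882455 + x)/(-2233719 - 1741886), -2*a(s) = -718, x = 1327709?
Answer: 1424032031/3975605 ≈ 358.19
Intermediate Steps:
a(s) = 359 (a(s) = -1/2*(-718) = 359)
Z = -3210164/3975605 (Z = (1882455 + 1327709)/(-2233719 - 1741886) = 3210164/(-3975605) = 3210164*(-1/3975605) = -3210164/3975605 ≈ -0.80747)
Z + a(-659) = -3210164/3975605 + 359 = 1424032031/3975605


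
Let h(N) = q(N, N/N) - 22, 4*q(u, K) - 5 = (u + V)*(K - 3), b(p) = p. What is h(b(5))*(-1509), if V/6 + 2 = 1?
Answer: 122229/4 ≈ 30557.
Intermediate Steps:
V = -6 (V = -12 + 6*1 = -12 + 6 = -6)
q(u, K) = 5/4 + (-6 + u)*(-3 + K)/4 (q(u, K) = 5/4 + ((u - 6)*(K - 3))/4 = 5/4 + ((-6 + u)*(-3 + K))/4 = 5/4 + (-6 + u)*(-3 + K)/4)
h(N) = -71/4 - N/2 (h(N) = (23/4 - 3*N/(2*N) - 3*N/4 + (N/N)*N/4) - 22 = (23/4 - 3/2*1 - 3*N/4 + (¼)*1*N) - 22 = (23/4 - 3/2 - 3*N/4 + N/4) - 22 = (17/4 - N/2) - 22 = -71/4 - N/2)
h(b(5))*(-1509) = (-71/4 - ½*5)*(-1509) = (-71/4 - 5/2)*(-1509) = -81/4*(-1509) = 122229/4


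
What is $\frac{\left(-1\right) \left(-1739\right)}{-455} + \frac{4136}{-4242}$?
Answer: $- \frac{661337}{137865} \approx -4.797$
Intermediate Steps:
$\frac{\left(-1\right) \left(-1739\right)}{-455} + \frac{4136}{-4242} = 1739 \left(- \frac{1}{455}\right) + 4136 \left(- \frac{1}{4242}\right) = - \frac{1739}{455} - \frac{2068}{2121} = - \frac{661337}{137865}$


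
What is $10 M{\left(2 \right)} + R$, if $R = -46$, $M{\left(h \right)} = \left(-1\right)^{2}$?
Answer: $-36$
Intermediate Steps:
$M{\left(h \right)} = 1$
$10 M{\left(2 \right)} + R = 10 \cdot 1 - 46 = 10 - 46 = -36$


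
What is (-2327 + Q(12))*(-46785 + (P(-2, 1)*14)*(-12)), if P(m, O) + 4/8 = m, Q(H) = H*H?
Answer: 101214795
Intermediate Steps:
Q(H) = H**2
P(m, O) = -1/2 + m
(-2327 + Q(12))*(-46785 + (P(-2, 1)*14)*(-12)) = (-2327 + 12**2)*(-46785 + ((-1/2 - 2)*14)*(-12)) = (-2327 + 144)*(-46785 - 5/2*14*(-12)) = -2183*(-46785 - 35*(-12)) = -2183*(-46785 + 420) = -2183*(-46365) = 101214795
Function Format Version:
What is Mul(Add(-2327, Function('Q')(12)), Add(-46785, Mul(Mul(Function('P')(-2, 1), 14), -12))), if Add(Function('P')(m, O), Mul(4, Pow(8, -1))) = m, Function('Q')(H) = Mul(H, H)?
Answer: 101214795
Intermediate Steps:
Function('Q')(H) = Pow(H, 2)
Function('P')(m, O) = Add(Rational(-1, 2), m)
Mul(Add(-2327, Function('Q')(12)), Add(-46785, Mul(Mul(Function('P')(-2, 1), 14), -12))) = Mul(Add(-2327, Pow(12, 2)), Add(-46785, Mul(Mul(Add(Rational(-1, 2), -2), 14), -12))) = Mul(Add(-2327, 144), Add(-46785, Mul(Mul(Rational(-5, 2), 14), -12))) = Mul(-2183, Add(-46785, Mul(-35, -12))) = Mul(-2183, Add(-46785, 420)) = Mul(-2183, -46365) = 101214795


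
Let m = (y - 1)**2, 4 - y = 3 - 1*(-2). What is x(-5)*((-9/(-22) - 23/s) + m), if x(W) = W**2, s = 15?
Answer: 4745/66 ≈ 71.894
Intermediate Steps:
y = -1 (y = 4 - (3 - 1*(-2)) = 4 - (3 + 2) = 4 - 1*5 = 4 - 5 = -1)
m = 4 (m = (-1 - 1)**2 = (-2)**2 = 4)
x(-5)*((-9/(-22) - 23/s) + m) = (-5)**2*((-9/(-22) - 23/15) + 4) = 25*((-9*(-1/22) - 23*1/15) + 4) = 25*((9/22 - 23/15) + 4) = 25*(-371/330 + 4) = 25*(949/330) = 4745/66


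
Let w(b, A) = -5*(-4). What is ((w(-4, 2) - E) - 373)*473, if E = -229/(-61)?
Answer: -10293426/61 ≈ -1.6874e+5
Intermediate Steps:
E = 229/61 (E = -229*(-1/61) = 229/61 ≈ 3.7541)
w(b, A) = 20
((w(-4, 2) - E) - 373)*473 = ((20 - 1*229/61) - 373)*473 = ((20 - 229/61) - 373)*473 = (991/61 - 373)*473 = -21762/61*473 = -10293426/61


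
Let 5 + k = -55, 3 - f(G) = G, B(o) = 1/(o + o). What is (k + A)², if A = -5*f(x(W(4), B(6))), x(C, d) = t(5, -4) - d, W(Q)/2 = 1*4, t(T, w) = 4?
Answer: 442225/144 ≈ 3071.0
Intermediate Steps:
W(Q) = 8 (W(Q) = 2*(1*4) = 2*4 = 8)
B(o) = 1/(2*o)
x(C, d) = 4 - d
f(G) = 3 - G
k = -60 (k = -5 - 55 = -60)
A = 55/12 (A = -5*(3 - (4 - 1/(2*6))) = -5*(3 - (4 - 1*1/12)) = -5*(3 - (4 - 1/12)) = -5*(3 - 1*47/12) = -5*(3 - 47/12) = -5*(-11/12) = 55/12 ≈ 4.5833)
(k + A)² = (-60 + 55/12)² = (-665/12)² = 442225/144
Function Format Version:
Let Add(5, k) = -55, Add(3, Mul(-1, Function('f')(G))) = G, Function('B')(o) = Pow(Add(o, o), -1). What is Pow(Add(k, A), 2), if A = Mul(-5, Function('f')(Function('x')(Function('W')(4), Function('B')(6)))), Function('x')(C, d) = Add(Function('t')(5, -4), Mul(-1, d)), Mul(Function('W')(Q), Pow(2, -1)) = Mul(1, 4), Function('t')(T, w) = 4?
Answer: Rational(442225, 144) ≈ 3071.0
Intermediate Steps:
Function('W')(Q) = 8 (Function('W')(Q) = Mul(2, Mul(1, 4)) = Mul(2, 4) = 8)
Function('B')(o) = Mul(Rational(1, 2), Pow(o, -1)) (Function('B')(o) = Pow(Mul(2, o), -1) = Mul(Rational(1, 2), Pow(o, -1)))
Function('x')(C, d) = Add(4, Mul(-1, d))
Function('f')(G) = Add(3, Mul(-1, G))
k = -60 (k = Add(-5, -55) = -60)
A = Rational(55, 12) (A = Mul(-5, Add(3, Mul(-1, Add(4, Mul(-1, Mul(Rational(1, 2), Pow(6, -1))))))) = Mul(-5, Add(3, Mul(-1, Add(4, Mul(-1, Mul(Rational(1, 2), Rational(1, 6))))))) = Mul(-5, Add(3, Mul(-1, Add(4, Mul(-1, Rational(1, 12)))))) = Mul(-5, Add(3, Mul(-1, Add(4, Rational(-1, 12))))) = Mul(-5, Add(3, Mul(-1, Rational(47, 12)))) = Mul(-5, Add(3, Rational(-47, 12))) = Mul(-5, Rational(-11, 12)) = Rational(55, 12) ≈ 4.5833)
Pow(Add(k, A), 2) = Pow(Add(-60, Rational(55, 12)), 2) = Pow(Rational(-665, 12), 2) = Rational(442225, 144)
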